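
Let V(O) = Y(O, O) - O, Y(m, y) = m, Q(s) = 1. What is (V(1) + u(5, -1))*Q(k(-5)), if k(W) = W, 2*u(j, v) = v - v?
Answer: 0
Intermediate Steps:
u(j, v) = 0 (u(j, v) = (v - v)/2 = (½)*0 = 0)
V(O) = 0 (V(O) = O - O = 0)
(V(1) + u(5, -1))*Q(k(-5)) = (0 + 0)*1 = 0*1 = 0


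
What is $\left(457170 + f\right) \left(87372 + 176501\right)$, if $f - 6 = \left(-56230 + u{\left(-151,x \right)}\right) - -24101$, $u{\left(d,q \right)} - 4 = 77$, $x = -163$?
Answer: $112179800744$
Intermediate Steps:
$u{\left(d,q \right)} = 81$ ($u{\left(d,q \right)} = 4 + 77 = 81$)
$f = -32042$ ($f = 6 + \left(\left(-56230 + 81\right) - -24101\right) = 6 + \left(-56149 + \left(-4105 + 28206\right)\right) = 6 + \left(-56149 + 24101\right) = 6 - 32048 = -32042$)
$\left(457170 + f\right) \left(87372 + 176501\right) = \left(457170 - 32042\right) \left(87372 + 176501\right) = 425128 \cdot 263873 = 112179800744$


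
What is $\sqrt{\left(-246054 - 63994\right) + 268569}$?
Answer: $i \sqrt{41479} \approx 203.66 i$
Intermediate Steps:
$\sqrt{\left(-246054 - 63994\right) + 268569} = \sqrt{-310048 + 268569} = \sqrt{-41479} = i \sqrt{41479}$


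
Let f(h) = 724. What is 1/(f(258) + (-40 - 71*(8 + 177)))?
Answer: -1/12451 ≈ -8.0315e-5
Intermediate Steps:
1/(f(258) + (-40 - 71*(8 + 177))) = 1/(724 + (-40 - 71*(8 + 177))) = 1/(724 + (-40 - 71*185)) = 1/(724 + (-40 - 13135)) = 1/(724 - 13175) = 1/(-12451) = -1/12451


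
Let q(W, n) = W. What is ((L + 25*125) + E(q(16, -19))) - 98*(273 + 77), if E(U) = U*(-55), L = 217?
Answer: -31838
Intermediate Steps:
E(U) = -55*U
((L + 25*125) + E(q(16, -19))) - 98*(273 + 77) = ((217 + 25*125) - 55*16) - 98*(273 + 77) = ((217 + 3125) - 880) - 98*350 = (3342 - 880) - 34300 = 2462 - 34300 = -31838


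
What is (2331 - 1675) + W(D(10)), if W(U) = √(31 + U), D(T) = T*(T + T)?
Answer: 656 + √231 ≈ 671.20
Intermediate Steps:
D(T) = 2*T² (D(T) = T*(2*T) = 2*T²)
(2331 - 1675) + W(D(10)) = (2331 - 1675) + √(31 + 2*10²) = 656 + √(31 + 2*100) = 656 + √(31 + 200) = 656 + √231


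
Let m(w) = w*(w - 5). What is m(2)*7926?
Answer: -47556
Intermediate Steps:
m(w) = w*(-5 + w)
m(2)*7926 = (2*(-5 + 2))*7926 = (2*(-3))*7926 = -6*7926 = -47556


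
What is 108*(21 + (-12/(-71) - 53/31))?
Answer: 4625640/2201 ≈ 2101.6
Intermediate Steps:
108*(21 + (-12/(-71) - 53/31)) = 108*(21 + (-12*(-1/71) - 53*1/31)) = 108*(21 + (12/71 - 53/31)) = 108*(21 - 3391/2201) = 108*(42830/2201) = 4625640/2201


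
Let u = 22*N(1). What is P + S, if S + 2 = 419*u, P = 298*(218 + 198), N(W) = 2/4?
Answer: 128575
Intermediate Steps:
N(W) = 1/2 (N(W) = 2*(1/4) = 1/2)
P = 123968 (P = 298*416 = 123968)
u = 11 (u = 22*(1/2) = 11)
S = 4607 (S = -2 + 419*11 = -2 + 4609 = 4607)
P + S = 123968 + 4607 = 128575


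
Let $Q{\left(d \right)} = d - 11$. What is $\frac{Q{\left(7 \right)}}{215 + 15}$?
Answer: $- \frac{2}{115} \approx -0.017391$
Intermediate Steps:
$Q{\left(d \right)} = -11 + d$ ($Q{\left(d \right)} = d - 11 = -11 + d$)
$\frac{Q{\left(7 \right)}}{215 + 15} = \frac{-11 + 7}{215 + 15} = - \frac{4}{230} = \left(-4\right) \frac{1}{230} = - \frac{2}{115}$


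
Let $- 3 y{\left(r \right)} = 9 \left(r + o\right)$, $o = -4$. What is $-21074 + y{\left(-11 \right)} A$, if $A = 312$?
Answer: $-7034$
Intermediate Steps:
$y{\left(r \right)} = 12 - 3 r$ ($y{\left(r \right)} = - \frac{9 \left(r - 4\right)}{3} = - \frac{9 \left(-4 + r\right)}{3} = - \frac{-36 + 9 r}{3} = 12 - 3 r$)
$-21074 + y{\left(-11 \right)} A = -21074 + \left(12 - -33\right) 312 = -21074 + \left(12 + 33\right) 312 = -21074 + 45 \cdot 312 = -21074 + 14040 = -7034$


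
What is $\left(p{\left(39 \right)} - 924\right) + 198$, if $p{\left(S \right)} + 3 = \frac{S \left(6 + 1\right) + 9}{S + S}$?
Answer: $- \frac{9430}{13} \approx -725.38$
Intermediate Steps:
$p{\left(S \right)} = -3 + \frac{9 + 7 S}{2 S}$ ($p{\left(S \right)} = -3 + \frac{S \left(6 + 1\right) + 9}{S + S} = -3 + \frac{S 7 + 9}{2 S} = -3 + \left(7 S + 9\right) \frac{1}{2 S} = -3 + \left(9 + 7 S\right) \frac{1}{2 S} = -3 + \frac{9 + 7 S}{2 S}$)
$\left(p{\left(39 \right)} - 924\right) + 198 = \left(\frac{9 + 39}{2 \cdot 39} - 924\right) + 198 = \left(\frac{1}{2} \cdot \frac{1}{39} \cdot 48 - 924\right) + 198 = \left(\frac{8}{13} - 924\right) + 198 = - \frac{12004}{13} + 198 = - \frac{9430}{13}$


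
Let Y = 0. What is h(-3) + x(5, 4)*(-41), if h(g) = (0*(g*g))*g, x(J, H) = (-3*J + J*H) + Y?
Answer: -205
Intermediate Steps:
x(J, H) = -3*J + H*J (x(J, H) = (-3*J + J*H) + 0 = (-3*J + H*J) + 0 = -3*J + H*J)
h(g) = 0 (h(g) = (0*g**2)*g = 0*g = 0)
h(-3) + x(5, 4)*(-41) = 0 + (5*(-3 + 4))*(-41) = 0 + (5*1)*(-41) = 0 + 5*(-41) = 0 - 205 = -205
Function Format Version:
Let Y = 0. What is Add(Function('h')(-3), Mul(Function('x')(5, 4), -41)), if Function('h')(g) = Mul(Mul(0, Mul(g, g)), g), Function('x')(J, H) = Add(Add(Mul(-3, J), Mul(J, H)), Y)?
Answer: -205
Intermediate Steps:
Function('x')(J, H) = Add(Mul(-3, J), Mul(H, J)) (Function('x')(J, H) = Add(Add(Mul(-3, J), Mul(J, H)), 0) = Add(Add(Mul(-3, J), Mul(H, J)), 0) = Add(Mul(-3, J), Mul(H, J)))
Function('h')(g) = 0 (Function('h')(g) = Mul(Mul(0, Pow(g, 2)), g) = Mul(0, g) = 0)
Add(Function('h')(-3), Mul(Function('x')(5, 4), -41)) = Add(0, Mul(Mul(5, Add(-3, 4)), -41)) = Add(0, Mul(Mul(5, 1), -41)) = Add(0, Mul(5, -41)) = Add(0, -205) = -205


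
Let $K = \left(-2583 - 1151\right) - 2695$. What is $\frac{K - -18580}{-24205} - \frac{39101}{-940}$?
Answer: $\frac{3978799}{96820} \approx 41.095$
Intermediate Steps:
$K = -6429$ ($K = -3734 - 2695 = -6429$)
$\frac{K - -18580}{-24205} - \frac{39101}{-940} = \frac{-6429 - -18580}{-24205} - \frac{39101}{-940} = \left(-6429 + 18580\right) \left(- \frac{1}{24205}\right) - - \frac{39101}{940} = 12151 \left(- \frac{1}{24205}\right) + \frac{39101}{940} = - \frac{12151}{24205} + \frac{39101}{940} = \frac{3978799}{96820}$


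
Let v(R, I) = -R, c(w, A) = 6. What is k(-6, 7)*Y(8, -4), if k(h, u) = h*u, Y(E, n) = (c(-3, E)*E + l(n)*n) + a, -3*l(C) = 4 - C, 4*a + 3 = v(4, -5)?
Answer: -4781/2 ≈ -2390.5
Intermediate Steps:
a = -7/4 (a = -¾ + (-1*4)/4 = -¾ + (¼)*(-4) = -¾ - 1 = -7/4 ≈ -1.7500)
l(C) = -4/3 + C/3 (l(C) = -(4 - C)/3 = -4/3 + C/3)
Y(E, n) = -7/4 + 6*E + n*(-4/3 + n/3) (Y(E, n) = (6*E + (-4/3 + n/3)*n) - 7/4 = (6*E + n*(-4/3 + n/3)) - 7/4 = -7/4 + 6*E + n*(-4/3 + n/3))
k(-6, 7)*Y(8, -4) = (-6*7)*(-7/4 + 6*8 + (⅓)*(-4)*(-4 - 4)) = -42*(-7/4 + 48 + (⅓)*(-4)*(-8)) = -42*(-7/4 + 48 + 32/3) = -42*683/12 = -4781/2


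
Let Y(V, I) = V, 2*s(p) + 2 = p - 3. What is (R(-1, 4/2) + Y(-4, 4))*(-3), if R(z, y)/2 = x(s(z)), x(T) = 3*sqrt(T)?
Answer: 12 - 18*I*sqrt(3) ≈ 12.0 - 31.177*I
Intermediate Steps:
s(p) = -5/2 + p/2 (s(p) = -1 + (p - 3)/2 = -1 + (-3 + p)/2 = -1 + (-3/2 + p/2) = -5/2 + p/2)
R(z, y) = 6*sqrt(-5/2 + z/2) (R(z, y) = 2*(3*sqrt(-5/2 + z/2)) = 6*sqrt(-5/2 + z/2))
(R(-1, 4/2) + Y(-4, 4))*(-3) = (3*sqrt(-10 + 2*(-1)) - 4)*(-3) = (3*sqrt(-10 - 2) - 4)*(-3) = (3*sqrt(-12) - 4)*(-3) = (3*(2*I*sqrt(3)) - 4)*(-3) = (6*I*sqrt(3) - 4)*(-3) = (-4 + 6*I*sqrt(3))*(-3) = 12 - 18*I*sqrt(3)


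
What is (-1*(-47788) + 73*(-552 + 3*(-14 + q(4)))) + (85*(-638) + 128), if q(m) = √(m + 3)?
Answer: -49676 + 219*√7 ≈ -49097.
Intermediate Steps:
q(m) = √(3 + m)
(-1*(-47788) + 73*(-552 + 3*(-14 + q(4)))) + (85*(-638) + 128) = (-1*(-47788) + 73*(-552 + 3*(-14 + √(3 + 4)))) + (85*(-638) + 128) = (47788 + 73*(-552 + 3*(-14 + √7))) + (-54230 + 128) = (47788 + 73*(-552 + (-42 + 3*√7))) - 54102 = (47788 + 73*(-594 + 3*√7)) - 54102 = (47788 + (-43362 + 219*√7)) - 54102 = (4426 + 219*√7) - 54102 = -49676 + 219*√7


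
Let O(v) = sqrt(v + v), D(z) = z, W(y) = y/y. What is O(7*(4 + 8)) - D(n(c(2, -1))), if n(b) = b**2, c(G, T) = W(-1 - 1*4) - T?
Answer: -4 + 2*sqrt(42) ≈ 8.9615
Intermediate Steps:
W(y) = 1
c(G, T) = 1 - T
O(v) = sqrt(2)*sqrt(v) (O(v) = sqrt(2*v) = sqrt(2)*sqrt(v))
O(7*(4 + 8)) - D(n(c(2, -1))) = sqrt(2)*sqrt(7*(4 + 8)) - (1 - 1*(-1))**2 = sqrt(2)*sqrt(7*12) - (1 + 1)**2 = sqrt(2)*sqrt(84) - 1*2**2 = sqrt(2)*(2*sqrt(21)) - 1*4 = 2*sqrt(42) - 4 = -4 + 2*sqrt(42)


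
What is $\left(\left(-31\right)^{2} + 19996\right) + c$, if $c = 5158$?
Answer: $26115$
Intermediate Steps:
$\left(\left(-31\right)^{2} + 19996\right) + c = \left(\left(-31\right)^{2} + 19996\right) + 5158 = \left(961 + 19996\right) + 5158 = 20957 + 5158 = 26115$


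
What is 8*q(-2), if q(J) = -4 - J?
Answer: -16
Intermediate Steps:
8*q(-2) = 8*(-4 - 1*(-2)) = 8*(-4 + 2) = 8*(-2) = -16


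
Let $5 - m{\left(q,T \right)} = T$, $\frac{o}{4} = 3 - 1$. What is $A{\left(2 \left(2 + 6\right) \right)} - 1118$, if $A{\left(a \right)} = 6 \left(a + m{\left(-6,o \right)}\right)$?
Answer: $-1040$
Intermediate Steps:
$o = 8$ ($o = 4 \left(3 - 1\right) = 4 \cdot 2 = 8$)
$m{\left(q,T \right)} = 5 - T$
$A{\left(a \right)} = -18 + 6 a$ ($A{\left(a \right)} = 6 \left(a + \left(5 - 8\right)\right) = 6 \left(a - 3\right) = 6 \left(-3 + a\right) = -18 + 6 a$)
$A{\left(2 \left(2 + 6\right) \right)} - 1118 = \left(-18 + 6 \cdot 2 \left(2 + 6\right)\right) - 1118 = \left(-18 + 6 \cdot 2 \cdot 8\right) - 1118 = \left(-18 + 6 \cdot 16\right) - 1118 = \left(-18 + 96\right) - 1118 = 78 - 1118 = -1040$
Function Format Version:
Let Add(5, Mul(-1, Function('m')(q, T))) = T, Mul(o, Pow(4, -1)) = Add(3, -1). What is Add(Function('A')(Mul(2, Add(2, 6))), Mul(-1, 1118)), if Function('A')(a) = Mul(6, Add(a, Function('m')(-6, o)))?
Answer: -1040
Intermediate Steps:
o = 8 (o = Mul(4, Add(3, -1)) = Mul(4, 2) = 8)
Function('m')(q, T) = Add(5, Mul(-1, T))
Function('A')(a) = Add(-18, Mul(6, a)) (Function('A')(a) = Mul(6, Add(a, Add(5, Mul(-1, 8)))) = Mul(6, Add(a, Add(5, -8))) = Mul(6, Add(a, -3)) = Mul(6, Add(-3, a)) = Add(-18, Mul(6, a)))
Add(Function('A')(Mul(2, Add(2, 6))), Mul(-1, 1118)) = Add(Add(-18, Mul(6, Mul(2, Add(2, 6)))), Mul(-1, 1118)) = Add(Add(-18, Mul(6, Mul(2, 8))), -1118) = Add(Add(-18, Mul(6, 16)), -1118) = Add(Add(-18, 96), -1118) = Add(78, -1118) = -1040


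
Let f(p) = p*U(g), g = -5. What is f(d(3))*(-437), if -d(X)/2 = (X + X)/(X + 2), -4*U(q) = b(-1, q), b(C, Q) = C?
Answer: 1311/5 ≈ 262.20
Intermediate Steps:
U(q) = 1/4 (U(q) = -1/4*(-1) = 1/4)
d(X) = -4*X/(2 + X) (d(X) = -2*(X + X)/(X + 2) = -2*2*X/(2 + X) = -4*X/(2 + X))
f(p) = p/4 (f(p) = p*(1/4) = p/4)
f(d(3))*(-437) = ((-4*3/(2 + 3))/4)*(-437) = ((-4*3/5)/4)*(-437) = ((-4*3*1/5)/4)*(-437) = ((1/4)*(-12/5))*(-437) = -3/5*(-437) = 1311/5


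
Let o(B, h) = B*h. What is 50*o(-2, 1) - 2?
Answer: -102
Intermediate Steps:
50*o(-2, 1) - 2 = 50*(-2*1) - 2 = 50*(-2) - 2 = -100 - 2 = -102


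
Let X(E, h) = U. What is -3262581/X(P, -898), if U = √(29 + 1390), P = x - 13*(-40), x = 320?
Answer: -1087527*√1419/473 ≈ -86610.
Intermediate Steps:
P = 840 (P = 320 - 13*(-40) = 320 - 1*(-520) = 320 + 520 = 840)
U = √1419 ≈ 37.670
X(E, h) = √1419
-3262581/X(P, -898) = -3262581*√1419/1419 = -1087527*√1419/473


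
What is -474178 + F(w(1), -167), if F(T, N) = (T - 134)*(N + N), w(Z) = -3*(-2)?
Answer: -431426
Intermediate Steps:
w(Z) = 6
F(T, N) = 2*N*(-134 + T) (F(T, N) = (-134 + T)*(2*N) = 2*N*(-134 + T))
-474178 + F(w(1), -167) = -474178 + 2*(-167)*(-134 + 6) = -474178 + 2*(-167)*(-128) = -474178 + 42752 = -431426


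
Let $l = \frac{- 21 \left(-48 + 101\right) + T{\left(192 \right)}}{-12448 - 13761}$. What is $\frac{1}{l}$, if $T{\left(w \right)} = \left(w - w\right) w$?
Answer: $\frac{26209}{1113} \approx 23.548$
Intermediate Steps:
$T{\left(w \right)} = 0$ ($T{\left(w \right)} = 0 w = 0$)
$l = \frac{1113}{26209}$ ($l = \frac{- 21 \left(-48 + 101\right) + 0}{-12448 - 13761} = \frac{\left(-21\right) 53 + 0}{-26209} = \left(-1113 + 0\right) \left(- \frac{1}{26209}\right) = \left(-1113\right) \left(- \frac{1}{26209}\right) = \frac{1113}{26209} \approx 0.042466$)
$\frac{1}{l} = \frac{1}{\frac{1113}{26209}} = \frac{26209}{1113}$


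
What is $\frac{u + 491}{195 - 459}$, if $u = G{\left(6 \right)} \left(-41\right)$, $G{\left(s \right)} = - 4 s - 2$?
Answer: $- \frac{519}{88} \approx -5.8977$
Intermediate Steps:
$G{\left(s \right)} = -2 - 4 s$
$u = 1066$ ($u = \left(-2 - 24\right) \left(-41\right) = \left(-26\right) \left(-41\right) = 1066$)
$\frac{u + 491}{195 - 459} = \frac{1066 + 491}{195 - 459} = \frac{1557}{-264} = 1557 \left(- \frac{1}{264}\right) = - \frac{519}{88}$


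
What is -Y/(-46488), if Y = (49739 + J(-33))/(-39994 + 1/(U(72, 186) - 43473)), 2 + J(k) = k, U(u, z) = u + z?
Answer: -89498265/3347795957207 ≈ -2.6733e-5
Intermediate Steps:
J(k) = -2 + k
Y = -2147958360/1728340711 (Y = (49739 + (-2 - 33))/(-39994 + 1/((72 + 186) - 43473)) = (49739 - 35)/(-39994 + 1/(258 - 43473)) = 49704/(-39994 + 1/(-43215)) = 49704/(-39994 - 1/43215) = 49704/(-1728340711/43215) = 49704*(-43215/1728340711) = -2147958360/1728340711 ≈ -1.2428)
-Y/(-46488) = -(-2147958360)/(1728340711*(-46488)) = -(-2147958360)*(-1)/(1728340711*46488) = -1*89498265/3347795957207 = -89498265/3347795957207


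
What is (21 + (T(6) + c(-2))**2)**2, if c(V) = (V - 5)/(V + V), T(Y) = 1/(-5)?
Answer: 87628321/160000 ≈ 547.68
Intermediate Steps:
T(Y) = -1/5 (T(Y) = 1*(-1/5) = -1/5)
c(V) = (-5 + V)/(2*V) (c(V) = (-5 + V)/((2*V)) = (-5 + V)*(1/(2*V)) = (-5 + V)/(2*V))
(21 + (T(6) + c(-2))**2)**2 = (21 + (-1/5 + (1/2)*(-5 - 2)/(-2))**2)**2 = (21 + (-1/5 + (1/2)*(-1/2)*(-7))**2)**2 = (21 + (-1/5 + 7/4)**2)**2 = (21 + (31/20)**2)**2 = (21 + 961/400)**2 = (9361/400)**2 = 87628321/160000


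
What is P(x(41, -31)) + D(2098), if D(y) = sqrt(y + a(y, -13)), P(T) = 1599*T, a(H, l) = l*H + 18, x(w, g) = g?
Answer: -49569 + I*sqrt(25158) ≈ -49569.0 + 158.61*I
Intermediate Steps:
a(H, l) = 18 + H*l (a(H, l) = H*l + 18 = 18 + H*l)
D(y) = sqrt(18 - 12*y) (D(y) = sqrt(y + (18 + y*(-13))) = sqrt(y + (18 - 13*y)) = sqrt(18 - 12*y))
P(x(41, -31)) + D(2098) = 1599*(-31) + sqrt(18 - 12*2098) = -49569 + sqrt(18 - 25176) = -49569 + sqrt(-25158) = -49569 + I*sqrt(25158)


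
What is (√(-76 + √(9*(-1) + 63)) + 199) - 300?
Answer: -101 + I*√(76 - 3*√6) ≈ -101.0 + 8.2856*I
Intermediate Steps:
(√(-76 + √(9*(-1) + 63)) + 199) - 300 = (√(-76 + √(-9 + 63)) + 199) - 300 = (√(-76 + √54) + 199) - 300 = (√(-76 + 3*√6) + 199) - 300 = (199 + √(-76 + 3*√6)) - 300 = -101 + √(-76 + 3*√6)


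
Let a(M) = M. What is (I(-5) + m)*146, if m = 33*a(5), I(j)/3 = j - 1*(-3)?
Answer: 23214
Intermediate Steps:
I(j) = 9 + 3*j (I(j) = 3*(j - 1*(-3)) = 3*(j + 3) = 3*(3 + j) = 9 + 3*j)
m = 165 (m = 33*5 = 165)
(I(-5) + m)*146 = ((9 + 3*(-5)) + 165)*146 = ((9 - 15) + 165)*146 = (-6 + 165)*146 = 159*146 = 23214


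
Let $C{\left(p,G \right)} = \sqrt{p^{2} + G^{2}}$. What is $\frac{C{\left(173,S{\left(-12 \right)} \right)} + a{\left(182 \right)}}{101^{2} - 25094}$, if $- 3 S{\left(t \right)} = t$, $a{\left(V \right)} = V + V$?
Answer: $- \frac{364}{14893} - \frac{\sqrt{29945}}{14893} \approx -0.03606$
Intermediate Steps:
$a{\left(V \right)} = 2 V$
$S{\left(t \right)} = - \frac{t}{3}$
$C{\left(p,G \right)} = \sqrt{G^{2} + p^{2}}$
$\frac{C{\left(173,S{\left(-12 \right)} \right)} + a{\left(182 \right)}}{101^{2} - 25094} = \frac{\sqrt{\left(\left(- \frac{1}{3}\right) \left(-12\right)\right)^{2} + 173^{2}} + 2 \cdot 182}{101^{2} - 25094} = \frac{\sqrt{4^{2} + 29929} + 364}{10201 - 25094} = \frac{\sqrt{16 + 29929} + 364}{-14893} = \left(\sqrt{29945} + 364\right) \left(- \frac{1}{14893}\right) = \left(364 + \sqrt{29945}\right) \left(- \frac{1}{14893}\right) = - \frac{364}{14893} - \frac{\sqrt{29945}}{14893}$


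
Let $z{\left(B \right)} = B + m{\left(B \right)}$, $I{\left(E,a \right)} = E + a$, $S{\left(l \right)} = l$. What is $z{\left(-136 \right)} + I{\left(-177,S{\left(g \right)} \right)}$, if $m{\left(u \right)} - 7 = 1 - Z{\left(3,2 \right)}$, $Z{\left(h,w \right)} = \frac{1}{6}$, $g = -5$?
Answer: $- \frac{1861}{6} \approx -310.17$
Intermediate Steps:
$Z{\left(h,w \right)} = \frac{1}{6}$
$m{\left(u \right)} = \frac{47}{6}$ ($m{\left(u \right)} = 7 + \left(1 - \frac{1}{6}\right) = 7 + \frac{5}{6} = \frac{47}{6}$)
$z{\left(B \right)} = \frac{47}{6} + B$ ($z{\left(B \right)} = B + \frac{47}{6} = \frac{47}{6} + B$)
$z{\left(-136 \right)} + I{\left(-177,S{\left(g \right)} \right)} = \left(\frac{47}{6} - 136\right) - 182 = - \frac{769}{6} - 182 = - \frac{1861}{6}$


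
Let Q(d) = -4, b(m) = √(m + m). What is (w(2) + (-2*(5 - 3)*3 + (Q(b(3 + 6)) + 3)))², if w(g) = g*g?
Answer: 81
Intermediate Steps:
w(g) = g²
b(m) = √2*√m (b(m) = √(2*m) = √2*√m)
(w(2) + (-2*(5 - 3)*3 + (Q(b(3 + 6)) + 3)))² = (2² + (-2*(5 - 3)*3 + (-4 + 3)))² = (4 + (-2*2*3 - 1))² = (4 + (-4*3 - 1))² = (4 + (-12 - 1))² = (4 - 13)² = (-9)² = 81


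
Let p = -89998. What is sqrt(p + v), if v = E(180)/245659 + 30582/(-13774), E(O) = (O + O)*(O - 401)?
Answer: I*sqrt(257614711452139400656459)/1691853533 ≈ 300.0*I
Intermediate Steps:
E(O) = 2*O*(-401 + O) (E(O) = (2*O)*(-401 + O) = 2*O*(-401 + O))
v = -4304301489/1691853533 (v = (2*180*(-401 + 180))/245659 + 30582/(-13774) = (2*180*(-221))*(1/245659) + 30582*(-1/13774) = -79560*1/245659 - 15291/6887 = -79560/245659 - 15291/6887 = -4304301489/1691853533 ≈ -2.5441)
sqrt(p + v) = sqrt(-89998 - 4304301489/1691853533) = sqrt(-152267738564423/1691853533) = I*sqrt(257614711452139400656459)/1691853533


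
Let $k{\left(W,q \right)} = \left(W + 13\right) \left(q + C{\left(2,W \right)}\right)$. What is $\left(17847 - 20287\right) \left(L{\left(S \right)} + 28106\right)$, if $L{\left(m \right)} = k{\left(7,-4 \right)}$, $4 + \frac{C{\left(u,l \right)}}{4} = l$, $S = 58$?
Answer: $-68969040$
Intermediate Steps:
$C{\left(u,l \right)} = -16 + 4 l$
$k{\left(W,q \right)} = \left(13 + W\right) \left(-16 + q + 4 W\right)$ ($k{\left(W,q \right)} = \left(W + 13\right) \left(q + \left(-16 + 4 W\right)\right) = \left(13 + W\right) \left(-16 + q + 4 W\right)$)
$L{\left(m \right)} = 160$ ($L{\left(m \right)} = -208 + 4 \cdot 7^{2} + 13 \left(-4\right) + 36 \cdot 7 + 7 \left(-4\right) = -208 + 4 \cdot 49 - 52 + 252 - 28 = -208 + 196 - 52 + 252 - 28 = 160$)
$\left(17847 - 20287\right) \left(L{\left(S \right)} + 28106\right) = \left(17847 - 20287\right) \left(160 + 28106\right) = \left(-2440\right) 28266 = -68969040$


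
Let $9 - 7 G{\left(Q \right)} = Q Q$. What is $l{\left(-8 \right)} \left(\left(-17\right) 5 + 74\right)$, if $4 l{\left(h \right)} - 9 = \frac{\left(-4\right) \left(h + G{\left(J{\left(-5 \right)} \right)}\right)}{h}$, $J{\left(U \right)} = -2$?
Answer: $- \frac{825}{56} \approx -14.732$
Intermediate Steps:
$G{\left(Q \right)} = \frac{9}{7} - \frac{Q^{2}}{7}$ ($G{\left(Q \right)} = \frac{9}{7} - \frac{Q Q}{7} = \frac{9}{7} - \frac{Q^{2}}{7}$)
$l{\left(h \right)} = \frac{9}{4} + \frac{- \frac{20}{7} - 4 h}{4 h}$ ($l{\left(h \right)} = \frac{9}{4} + \frac{- 4 \left(h + \left(\frac{9}{7} - \frac{\left(-2\right)^{2}}{7}\right)\right) \frac{1}{h}}{4} = \frac{9}{4} + \frac{- 4 \left(h + \left(\frac{9}{7} - \frac{4}{7}\right)\right) \frac{1}{h}}{4} = \frac{9}{4} + \frac{- 4 \left(h + \frac{5}{7}\right) \frac{1}{h}}{4} = \frac{9}{4} + \frac{- 4 \left(\frac{5}{7} + h\right) \frac{1}{h}}{4} = \frac{9}{4} + \frac{\left(- \frac{20}{7} - 4 h\right) \frac{1}{h}}{4} = \frac{9}{4} + \frac{\frac{1}{h} \left(- \frac{20}{7} - 4 h\right)}{4} = \frac{9}{4} + \frac{- \frac{20}{7} - 4 h}{4 h}$)
$l{\left(-8 \right)} \left(\left(-17\right) 5 + 74\right) = \frac{5 \left(-4 + 7 \left(-8\right)\right)}{28 \left(-8\right)} \left(\left(-17\right) 5 + 74\right) = \frac{5}{28} \left(- \frac{1}{8}\right) \left(-4 - 56\right) \left(-85 + 74\right) = \frac{5}{28} \left(- \frac{1}{8}\right) \left(-60\right) \left(-11\right) = \frac{75}{56} \left(-11\right) = - \frac{825}{56}$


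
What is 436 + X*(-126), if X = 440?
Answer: -55004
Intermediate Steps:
436 + X*(-126) = 436 + 440*(-126) = 436 - 55440 = -55004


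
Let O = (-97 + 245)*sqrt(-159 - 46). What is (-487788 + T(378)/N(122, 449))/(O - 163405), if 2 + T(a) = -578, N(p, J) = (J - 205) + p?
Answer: 2917285609414/977428047027 + 13211293112*I*sqrt(205)/4887140235135 ≈ 2.9847 + 0.038705*I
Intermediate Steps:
N(p, J) = -205 + J + p (N(p, J) = (-205 + J) + p = -205 + J + p)
T(a) = -580 (T(a) = -2 - 578 = -580)
O = 148*I*sqrt(205) (O = 148*sqrt(-205) = 148*(I*sqrt(205)) = 148*I*sqrt(205) ≈ 2119.0*I)
(-487788 + T(378)/N(122, 449))/(O - 163405) = (-487788 - 580/(-205 + 449 + 122))/(148*I*sqrt(205) - 163405) = (-487788 - 580/366)/(-163405 + 148*I*sqrt(205)) = (-487788 - 580*1/366)/(-163405 + 148*I*sqrt(205)) = (-487788 - 290/183)/(-163405 + 148*I*sqrt(205)) = -89265494/(183*(-163405 + 148*I*sqrt(205)))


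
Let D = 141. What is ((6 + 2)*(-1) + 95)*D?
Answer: 12267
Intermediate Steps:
((6 + 2)*(-1) + 95)*D = ((6 + 2)*(-1) + 95)*141 = (8*(-1) + 95)*141 = (-8 + 95)*141 = 87*141 = 12267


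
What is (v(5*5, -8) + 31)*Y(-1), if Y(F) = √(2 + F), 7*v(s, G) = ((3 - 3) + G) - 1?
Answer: 208/7 ≈ 29.714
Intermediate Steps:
v(s, G) = -⅐ + G/7 (v(s, G) = (((3 - 3) + G) - 1)/7 = ((0 + G) - 1)/7 = (G - 1)/7 = (-1 + G)/7 = -⅐ + G/7)
(v(5*5, -8) + 31)*Y(-1) = ((-⅐ + (⅐)*(-8)) + 31)*√(2 - 1) = ((-⅐ - 8/7) + 31)*√1 = (-9/7 + 31)*1 = (208/7)*1 = 208/7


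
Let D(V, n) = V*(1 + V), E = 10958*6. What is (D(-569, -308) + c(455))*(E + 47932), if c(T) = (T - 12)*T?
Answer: 59654375760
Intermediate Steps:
c(T) = T*(-12 + T) (c(T) = (-12 + T)*T = T*(-12 + T))
E = 65748
(D(-569, -308) + c(455))*(E + 47932) = (-569*(1 - 569) + 455*(-12 + 455))*(65748 + 47932) = (-569*(-568) + 455*443)*113680 = (323192 + 201565)*113680 = 524757*113680 = 59654375760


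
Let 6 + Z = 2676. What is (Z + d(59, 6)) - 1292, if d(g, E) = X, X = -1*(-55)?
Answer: 1433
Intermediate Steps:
Z = 2670 (Z = -6 + 2676 = 2670)
X = 55
d(g, E) = 55
(Z + d(59, 6)) - 1292 = (2670 + 55) - 1292 = 2725 - 1292 = 1433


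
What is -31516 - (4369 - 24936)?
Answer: -10949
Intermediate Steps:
-31516 - (4369 - 24936) = -31516 - 1*(-20567) = -31516 + 20567 = -10949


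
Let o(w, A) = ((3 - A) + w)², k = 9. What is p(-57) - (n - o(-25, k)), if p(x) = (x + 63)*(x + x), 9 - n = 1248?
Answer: 1516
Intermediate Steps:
n = -1239 (n = 9 - 1*1248 = 9 - 1248 = -1239)
o(w, A) = (3 + w - A)²
p(x) = 2*x*(63 + x) (p(x) = (63 + x)*(2*x) = 2*x*(63 + x))
p(-57) - (n - o(-25, k)) = 2*(-57)*(63 - 57) - (-1239 - (3 - 25 - 1*9)²) = 2*(-57)*6 - (-1239 - (3 - 25 - 9)²) = -684 - (-1239 - 1*(-31)²) = -684 - (-1239 - 1*961) = -684 - (-1239 - 961) = -684 - 1*(-2200) = -684 + 2200 = 1516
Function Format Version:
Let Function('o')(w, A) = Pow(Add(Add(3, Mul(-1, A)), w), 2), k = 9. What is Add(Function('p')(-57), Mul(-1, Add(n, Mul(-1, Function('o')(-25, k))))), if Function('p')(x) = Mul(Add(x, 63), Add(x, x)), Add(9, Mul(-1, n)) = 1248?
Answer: 1516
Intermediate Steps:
n = -1239 (n = Add(9, Mul(-1, 1248)) = Add(9, -1248) = -1239)
Function('o')(w, A) = Pow(Add(3, w, Mul(-1, A)), 2)
Function('p')(x) = Mul(2, x, Add(63, x)) (Function('p')(x) = Mul(Add(63, x), Mul(2, x)) = Mul(2, x, Add(63, x)))
Add(Function('p')(-57), Mul(-1, Add(n, Mul(-1, Function('o')(-25, k))))) = Add(Mul(2, -57, Add(63, -57)), Mul(-1, Add(-1239, Mul(-1, Pow(Add(3, -25, Mul(-1, 9)), 2))))) = Add(Mul(2, -57, 6), Mul(-1, Add(-1239, Mul(-1, Pow(Add(3, -25, -9), 2))))) = Add(-684, Mul(-1, Add(-1239, Mul(-1, Pow(-31, 2))))) = Add(-684, Mul(-1, Add(-1239, Mul(-1, 961)))) = Add(-684, Mul(-1, Add(-1239, -961))) = Add(-684, Mul(-1, -2200)) = Add(-684, 2200) = 1516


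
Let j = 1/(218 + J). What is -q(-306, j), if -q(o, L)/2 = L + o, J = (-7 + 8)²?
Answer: -134026/219 ≈ -611.99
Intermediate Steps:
J = 1 (J = 1² = 1)
j = 1/219 (j = 1/(218 + 1) = 1/219 ≈ 0.0045662)
q(o, L) = -2*L - 2*o (q(o, L) = -2*(L + o) = -2*L - 2*o)
-q(-306, j) = -(-2*1/219 - 2*(-306)) = -(-2/219 + 612) = -1*134026/219 = -134026/219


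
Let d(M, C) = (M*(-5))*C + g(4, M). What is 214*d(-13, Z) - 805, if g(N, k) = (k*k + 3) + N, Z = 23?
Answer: 356789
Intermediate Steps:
g(N, k) = 3 + N + k**2 (g(N, k) = (k**2 + 3) + N = (3 + k**2) + N = 3 + N + k**2)
d(M, C) = 7 + M**2 - 5*C*M (d(M, C) = (M*(-5))*C + (3 + 4 + M**2) = (-5*M)*C + (7 + M**2) = -5*C*M + (7 + M**2) = 7 + M**2 - 5*C*M)
214*d(-13, Z) - 805 = 214*(7 + (-13)**2 - 5*23*(-13)) - 805 = 214*(7 + 169 + 1495) - 805 = 214*1671 - 805 = 357594 - 805 = 356789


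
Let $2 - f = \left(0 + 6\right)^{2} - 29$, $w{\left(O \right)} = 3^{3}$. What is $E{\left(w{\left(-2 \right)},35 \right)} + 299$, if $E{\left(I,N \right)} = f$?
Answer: $294$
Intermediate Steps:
$w{\left(O \right)} = 27$
$f = -5$ ($f = 2 - \left(\left(0 + 6\right)^{2} - 29\right) = 2 - \left(6^{2} - 29\right) = 2 - \left(36 - 29\right) = 2 - 7 = -5$)
$E{\left(I,N \right)} = -5$
$E{\left(w{\left(-2 \right)},35 \right)} + 299 = -5 + 299 = 294$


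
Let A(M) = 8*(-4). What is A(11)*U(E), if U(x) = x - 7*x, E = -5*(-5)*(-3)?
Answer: -14400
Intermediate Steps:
A(M) = -32
E = -75 (E = 25*(-3) = -75)
U(x) = -6*x
A(11)*U(E) = -(-192)*(-75) = -32*450 = -14400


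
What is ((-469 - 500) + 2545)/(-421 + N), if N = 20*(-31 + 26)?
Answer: -1576/521 ≈ -3.0250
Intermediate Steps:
N = -100 (N = 20*(-5) = -100)
((-469 - 500) + 2545)/(-421 + N) = ((-469 - 500) + 2545)/(-421 - 100) = (-969 + 2545)/(-521) = 1576*(-1/521) = -1576/521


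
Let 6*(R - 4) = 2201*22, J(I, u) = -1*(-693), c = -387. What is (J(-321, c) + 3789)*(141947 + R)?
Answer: 672395616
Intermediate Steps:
J(I, u) = 693
R = 24223/3 (R = 4 + (2201*22)/6 = 4 + (⅙)*48422 = 4 + 24211/3 = 24223/3 ≈ 8074.3)
(J(-321, c) + 3789)*(141947 + R) = (693 + 3789)*(141947 + 24223/3) = 4482*(450064/3) = 672395616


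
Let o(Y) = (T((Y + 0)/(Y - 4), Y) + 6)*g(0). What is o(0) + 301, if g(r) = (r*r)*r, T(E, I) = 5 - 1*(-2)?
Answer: 301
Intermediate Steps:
T(E, I) = 7 (T(E, I) = 5 + 2 = 7)
g(r) = r³ (g(r) = r²*r = r³)
o(Y) = 0 (o(Y) = (7 + 6)*0³ = 13*0 = 0)
o(0) + 301 = 0 + 301 = 301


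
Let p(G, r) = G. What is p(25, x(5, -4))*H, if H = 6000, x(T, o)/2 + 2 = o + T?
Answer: 150000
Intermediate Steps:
x(T, o) = -4 + 2*T + 2*o (x(T, o) = -4 + 2*(o + T) = -4 + 2*(T + o) = -4 + (2*T + 2*o) = -4 + 2*T + 2*o)
p(25, x(5, -4))*H = 25*6000 = 150000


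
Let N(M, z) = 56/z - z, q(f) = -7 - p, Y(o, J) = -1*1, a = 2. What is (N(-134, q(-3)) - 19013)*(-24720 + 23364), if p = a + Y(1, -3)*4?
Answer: 128950176/5 ≈ 2.5790e+7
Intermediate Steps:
Y(o, J) = -1
p = -2 (p = 2 - 1*4 = 2 - 4 = -2)
q(f) = -5 (q(f) = -7 - 1*(-2) = -7 + 2 = -5)
N(M, z) = -z + 56/z
(N(-134, q(-3)) - 19013)*(-24720 + 23364) = ((-1*(-5) + 56/(-5)) - 19013)*(-24720 + 23364) = ((5 + 56*(-⅕)) - 19013)*(-1356) = ((5 - 56/5) - 19013)*(-1356) = (-31/5 - 19013)*(-1356) = -95096/5*(-1356) = 128950176/5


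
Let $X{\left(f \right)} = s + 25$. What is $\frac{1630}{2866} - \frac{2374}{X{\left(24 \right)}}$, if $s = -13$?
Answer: $- \frac{1696081}{8598} \approx -197.26$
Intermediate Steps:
$X{\left(f \right)} = 12$ ($X{\left(f \right)} = -13 + 25 = 12$)
$\frac{1630}{2866} - \frac{2374}{X{\left(24 \right)}} = \frac{1630}{2866} - \frac{2374}{12} = 1630 \cdot \frac{1}{2866} - \frac{1187}{6} = \frac{815}{1433} - \frac{1187}{6} = - \frac{1696081}{8598}$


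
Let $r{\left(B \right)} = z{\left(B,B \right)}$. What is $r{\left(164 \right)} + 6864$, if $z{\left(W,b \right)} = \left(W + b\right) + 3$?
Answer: $7195$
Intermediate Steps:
$z{\left(W,b \right)} = 3 + W + b$
$r{\left(B \right)} = 3 + 2 B$ ($r{\left(B \right)} = 3 + B + B = 3 + 2 B$)
$r{\left(164 \right)} + 6864 = \left(3 + 2 \cdot 164\right) + 6864 = \left(3 + 328\right) + 6864 = 331 + 6864 = 7195$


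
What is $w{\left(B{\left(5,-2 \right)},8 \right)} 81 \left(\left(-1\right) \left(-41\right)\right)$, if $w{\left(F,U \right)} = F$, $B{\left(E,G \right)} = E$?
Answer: $16605$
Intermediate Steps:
$w{\left(B{\left(5,-2 \right)},8 \right)} 81 \left(\left(-1\right) \left(-41\right)\right) = 5 \cdot 81 \left(\left(-1\right) \left(-41\right)\right) = 405 \cdot 41 = 16605$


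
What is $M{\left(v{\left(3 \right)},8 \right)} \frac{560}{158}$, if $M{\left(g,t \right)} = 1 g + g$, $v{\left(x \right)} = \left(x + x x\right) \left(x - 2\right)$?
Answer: $\frac{6720}{79} \approx 85.063$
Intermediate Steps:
$v{\left(x \right)} = \left(-2 + x\right) \left(x + x^{2}\right)$ ($v{\left(x \right)} = \left(x + x^{2}\right) \left(-2 + x\right) = \left(-2 + x\right) \left(x + x^{2}\right)$)
$M{\left(g,t \right)} = 2 g$ ($M{\left(g,t \right)} = g + g = 2 g$)
$M{\left(v{\left(3 \right)},8 \right)} \frac{560}{158} = 2 \cdot 3 \left(-2 + 3^{2} - 3\right) \frac{560}{158} = 2 \cdot 3 \left(-2 + 9 - 3\right) 560 \cdot \frac{1}{158} = 2 \cdot 3 \cdot 4 \cdot \frac{280}{79} = 2 \cdot 12 \cdot \frac{280}{79} = 24 \cdot \frac{280}{79} = \frac{6720}{79}$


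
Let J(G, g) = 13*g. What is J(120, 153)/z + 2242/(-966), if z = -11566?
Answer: -13926173/5586378 ≈ -2.4929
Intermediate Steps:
J(120, 153)/z + 2242/(-966) = (13*153)/(-11566) + 2242/(-966) = 1989*(-1/11566) + 2242*(-1/966) = -1989/11566 - 1121/483 = -13926173/5586378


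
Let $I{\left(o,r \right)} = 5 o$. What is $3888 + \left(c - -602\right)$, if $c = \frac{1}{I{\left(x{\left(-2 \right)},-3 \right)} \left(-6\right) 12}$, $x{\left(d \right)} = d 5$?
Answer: $\frac{16164001}{3600} \approx 4490.0$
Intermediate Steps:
$x{\left(d \right)} = 5 d$
$c = \frac{1}{3600}$ ($c = \frac{1}{5 \cdot 5 \left(-2\right) \left(-6\right) 12} = \frac{1}{5 \left(-10\right) \left(-6\right) 12} = \frac{1}{\left(-50\right) \left(-6\right) 12} = \frac{1}{300 \cdot 12} = \frac{1}{3600} \approx 0.00027778$)
$3888 + \left(c - -602\right) = 3888 + \left(\frac{1}{3600} - -602\right) = 3888 + \left(\frac{1}{3600} + 602\right) = 3888 + \frac{2167201}{3600} = \frac{16164001}{3600}$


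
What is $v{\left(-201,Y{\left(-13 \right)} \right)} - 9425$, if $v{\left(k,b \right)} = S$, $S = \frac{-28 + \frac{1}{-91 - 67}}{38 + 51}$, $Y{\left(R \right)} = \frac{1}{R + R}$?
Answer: $- \frac{132538775}{14062} \approx -9425.3$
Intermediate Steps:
$Y{\left(R \right)} = \frac{1}{2 R}$
$S = - \frac{4425}{14062}$ ($S = \frac{-28 + \frac{1}{-158}}{89} = \left(-28 - \frac{1}{158}\right) \frac{1}{89} = \left(- \frac{4425}{158}\right) \frac{1}{89} = - \frac{4425}{14062} \approx -0.31468$)
$v{\left(k,b \right)} = - \frac{4425}{14062}$
$v{\left(-201,Y{\left(-13 \right)} \right)} - 9425 = - \frac{4425}{14062} - 9425 = - \frac{132538775}{14062}$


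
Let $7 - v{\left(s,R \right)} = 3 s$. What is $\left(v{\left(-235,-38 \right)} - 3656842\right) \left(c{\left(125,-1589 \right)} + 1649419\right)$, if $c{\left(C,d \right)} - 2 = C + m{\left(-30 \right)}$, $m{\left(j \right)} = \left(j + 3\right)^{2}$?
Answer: $-6033619935750$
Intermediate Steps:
$v{\left(s,R \right)} = 7 - 3 s$
$m{\left(j \right)} = \left(3 + j\right)^{2}$
$c{\left(C,d \right)} = 731 + C$ ($c{\left(C,d \right)} = 2 + \left(C + \left(3 - 30\right)^{2}\right) = 2 + \left(C + \left(-27\right)^{2}\right) = 2 + \left(C + 729\right) = 2 + \left(729 + C\right) = 731 + C$)
$\left(v{\left(-235,-38 \right)} - 3656842\right) \left(c{\left(125,-1589 \right)} + 1649419\right) = \left(\left(7 - -705\right) - 3656842\right) \left(\left(731 + 125\right) + 1649419\right) = \left(\left(7 + 705\right) - 3656842\right) \left(856 + 1649419\right) = \left(712 - 3656842\right) 1650275 = \left(-3656130\right) 1650275 = -6033619935750$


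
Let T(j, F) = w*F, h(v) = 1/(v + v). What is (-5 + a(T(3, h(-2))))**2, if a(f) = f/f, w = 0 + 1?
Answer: 16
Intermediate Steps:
w = 1
h(v) = 1/(2*v)
T(j, F) = F (T(j, F) = 1*F = F)
a(f) = 1
(-5 + a(T(3, h(-2))))**2 = (-5 + 1)**2 = (-4)**2 = 16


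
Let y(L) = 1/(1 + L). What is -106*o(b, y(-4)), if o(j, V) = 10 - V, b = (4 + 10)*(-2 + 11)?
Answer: -3286/3 ≈ -1095.3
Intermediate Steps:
b = 126 (b = 14*9 = 126)
-106*o(b, y(-4)) = -106*(10 - 1/(1 - 4)) = -106*(10 - 1/(-3)) = -106*(10 - 1*(-⅓)) = -106*(10 + ⅓) = -106*31/3 = -3286/3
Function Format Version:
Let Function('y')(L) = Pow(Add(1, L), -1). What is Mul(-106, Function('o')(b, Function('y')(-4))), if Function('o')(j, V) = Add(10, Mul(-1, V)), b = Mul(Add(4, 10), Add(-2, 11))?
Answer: Rational(-3286, 3) ≈ -1095.3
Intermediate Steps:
b = 126 (b = Mul(14, 9) = 126)
Mul(-106, Function('o')(b, Function('y')(-4))) = Mul(-106, Add(10, Mul(-1, Pow(Add(1, -4), -1)))) = Mul(-106, Add(10, Mul(-1, Pow(-3, -1)))) = Mul(-106, Add(10, Mul(-1, Rational(-1, 3)))) = Mul(-106, Add(10, Rational(1, 3))) = Mul(-106, Rational(31, 3)) = Rational(-3286, 3)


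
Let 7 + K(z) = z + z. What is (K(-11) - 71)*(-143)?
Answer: 14300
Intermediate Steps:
K(z) = -7 + 2*z (K(z) = -7 + (z + z) = -7 + 2*z)
(K(-11) - 71)*(-143) = ((-7 + 2*(-11)) - 71)*(-143) = ((-7 - 22) - 71)*(-143) = (-29 - 71)*(-143) = -100*(-143) = 14300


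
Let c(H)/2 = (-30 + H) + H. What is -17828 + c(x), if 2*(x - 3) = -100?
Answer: -18076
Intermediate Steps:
x = -47 (x = 3 + (½)*(-100) = 3 - 50 = -47)
c(H) = -60 + 4*H (c(H) = 2*((-30 + H) + H) = 2*(-30 + 2*H) = -60 + 4*H)
-17828 + c(x) = -17828 + (-60 + 4*(-47)) = -17828 + (-60 - 188) = -17828 - 248 = -18076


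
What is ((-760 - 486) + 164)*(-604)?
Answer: 653528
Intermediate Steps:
((-760 - 486) + 164)*(-604) = (-1246 + 164)*(-604) = -1082*(-604) = 653528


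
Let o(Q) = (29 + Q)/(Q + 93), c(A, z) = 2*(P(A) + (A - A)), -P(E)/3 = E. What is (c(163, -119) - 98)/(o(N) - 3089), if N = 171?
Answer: 8877/25478 ≈ 0.34842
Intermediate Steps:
P(E) = -3*E
c(A, z) = -6*A (c(A, z) = 2*(-3*A + (A - A)) = 2*(-3*A + 0) = 2*(-3*A) = -6*A)
o(Q) = (29 + Q)/(93 + Q)
(c(163, -119) - 98)/(o(N) - 3089) = (-6*163 - 98)/((29 + 171)/(93 + 171) - 3089) = (-978 - 98)/(200/264 - 3089) = -1076/((1/264)*200 - 3089) = -1076/(25/33 - 3089) = -1076/(-101912/33) = -1076*(-33/101912) = 8877/25478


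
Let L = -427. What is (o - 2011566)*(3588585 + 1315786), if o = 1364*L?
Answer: -12721908947774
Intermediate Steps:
o = -582428 (o = 1364*(-427) = -582428)
(o - 2011566)*(3588585 + 1315786) = (-582428 - 2011566)*(3588585 + 1315786) = -2593994*4904371 = -12721908947774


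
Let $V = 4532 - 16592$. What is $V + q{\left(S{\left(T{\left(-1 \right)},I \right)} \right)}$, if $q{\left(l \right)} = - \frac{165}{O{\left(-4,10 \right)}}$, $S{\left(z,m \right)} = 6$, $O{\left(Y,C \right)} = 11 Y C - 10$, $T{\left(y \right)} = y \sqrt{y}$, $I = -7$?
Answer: $- \frac{361789}{30} \approx -12060.0$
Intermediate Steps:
$T{\left(y \right)} = y^{\frac{3}{2}}$
$O{\left(Y,C \right)} = -10 + 11 C Y$ ($O{\left(Y,C \right)} = 11 C Y - 10 = -10 + 11 C Y$)
$q{\left(l \right)} = \frac{11}{30}$ ($q{\left(l \right)} = - \frac{165}{-10 + 11 \cdot 10 \left(-4\right)} = - \frac{165}{-10 - 440} = - \frac{165}{-450} = \left(-165\right) \left(- \frac{1}{450}\right) = \frac{11}{30}$)
$V = -12060$
$V + q{\left(S{\left(T{\left(-1 \right)},I \right)} \right)} = -12060 + \frac{11}{30} = - \frac{361789}{30}$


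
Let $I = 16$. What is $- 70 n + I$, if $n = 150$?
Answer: $-10484$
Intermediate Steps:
$- 70 n + I = \left(-70\right) 150 + 16 = -10500 + 16 = -10484$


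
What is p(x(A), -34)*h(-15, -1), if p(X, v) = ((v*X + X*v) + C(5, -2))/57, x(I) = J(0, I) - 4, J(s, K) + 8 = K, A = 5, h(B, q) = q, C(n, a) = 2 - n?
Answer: -473/57 ≈ -8.2982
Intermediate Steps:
J(s, K) = -8 + K
x(I) = -12 + I (x(I) = (-8 + I) - 4 = -12 + I)
p(X, v) = -1/19 + 2*X*v/57 (p(X, v) = ((v*X + X*v) + (2 - 1*5))/57 = ((X*v + X*v) + (2 - 5))*(1/57) = (2*X*v - 3)*(1/57) = (-3 + 2*X*v)*(1/57) = -1/19 + 2*X*v/57)
p(x(A), -34)*h(-15, -1) = (-1/19 + (2/57)*(-12 + 5)*(-34))*(-1) = (-1/19 + (2/57)*(-7)*(-34))*(-1) = (-1/19 + 476/57)*(-1) = (473/57)*(-1) = -473/57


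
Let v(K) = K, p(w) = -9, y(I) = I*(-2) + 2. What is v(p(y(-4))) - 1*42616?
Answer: -42625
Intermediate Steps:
y(I) = 2 - 2*I (y(I) = -2*I + 2 = 2 - 2*I)
v(p(y(-4))) - 1*42616 = -9 - 1*42616 = -9 - 42616 = -42625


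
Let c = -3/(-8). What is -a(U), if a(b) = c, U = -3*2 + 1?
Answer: -3/8 ≈ -0.37500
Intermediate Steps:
c = 3/8 (c = -3*(-⅛) = 3/8 ≈ 0.37500)
U = -5 (U = -6 + 1 = -5)
a(b) = 3/8
-a(U) = -1*3/8 = -3/8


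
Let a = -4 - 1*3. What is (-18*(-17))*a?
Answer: -2142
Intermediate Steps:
a = -7 (a = -4 - 3 = -7)
(-18*(-17))*a = -18*(-17)*(-7) = 306*(-7) = -2142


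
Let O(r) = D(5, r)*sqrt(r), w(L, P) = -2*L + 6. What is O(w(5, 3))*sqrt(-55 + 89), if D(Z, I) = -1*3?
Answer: -6*I*sqrt(34) ≈ -34.986*I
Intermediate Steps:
w(L, P) = 6 - 2*L
D(Z, I) = -3
O(r) = -3*sqrt(r)
O(w(5, 3))*sqrt(-55 + 89) = (-3*sqrt(6 - 2*5))*sqrt(-55 + 89) = (-3*sqrt(6 - 10))*sqrt(34) = (-6*I)*sqrt(34) = -6*I*sqrt(34)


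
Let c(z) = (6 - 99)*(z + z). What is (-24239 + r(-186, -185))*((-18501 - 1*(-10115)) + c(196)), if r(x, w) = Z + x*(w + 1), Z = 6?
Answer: -448016422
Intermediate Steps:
r(x, w) = 6 + x*(1 + w) (r(x, w) = 6 + x*(w + 1) = 6 + x*(1 + w))
c(z) = -186*z
(-24239 + r(-186, -185))*((-18501 - 1*(-10115)) + c(196)) = (-24239 + (6 - 186 - 185*(-186)))*((-18501 - 1*(-10115)) - 186*196) = (-24239 + (6 - 186 + 34410))*((-18501 + 10115) - 36456) = (-24239 + 34230)*(-8386 - 36456) = 9991*(-44842) = -448016422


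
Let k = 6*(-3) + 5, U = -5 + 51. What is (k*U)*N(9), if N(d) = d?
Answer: -5382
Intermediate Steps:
U = 46
k = -13 (k = -18 + 5 = -13)
(k*U)*N(9) = -13*46*9 = -598*9 = -5382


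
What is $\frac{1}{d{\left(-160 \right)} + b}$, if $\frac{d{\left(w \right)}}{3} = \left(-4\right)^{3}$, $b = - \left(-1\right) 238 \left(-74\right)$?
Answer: $- \frac{1}{17804} \approx -5.6167 \cdot 10^{-5}$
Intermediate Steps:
$b = -17612$ ($b = - \left(-1\right) \left(-17612\right) = \left(-1\right) 17612 = -17612$)
$d{\left(w \right)} = -192$ ($d{\left(w \right)} = 3 \left(-4\right)^{3} = 3 \left(-64\right) = -192$)
$\frac{1}{d{\left(-160 \right)} + b} = \frac{1}{-192 - 17612} = \frac{1}{-17804} = - \frac{1}{17804}$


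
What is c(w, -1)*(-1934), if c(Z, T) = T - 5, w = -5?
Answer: 11604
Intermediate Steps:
c(Z, T) = -5 + T
c(w, -1)*(-1934) = (-5 - 1)*(-1934) = -6*(-1934) = 11604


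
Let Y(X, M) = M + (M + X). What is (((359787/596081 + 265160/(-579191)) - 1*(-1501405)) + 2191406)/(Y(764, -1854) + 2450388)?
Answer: 637461831280059169/422483596535873062 ≈ 1.5088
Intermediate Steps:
Y(X, M) = X + 2*M
(((359787/596081 + 265160/(-579191)) - 1*(-1501405)) + 2191406)/(Y(764, -1854) + 2450388) = (((359787/596081 + 265160/(-579191)) - 1*(-1501405)) + 2191406)/((764 + 2*(-1854)) + 2450388) = (((359787*(1/596081) + 265160*(-1/579191)) + 1501405) + 2191406)/((764 - 3708) + 2450388) = (((359787/596081 - 265160/579191) + 1501405) + 2191406)/(-2944 + 2450388) = ((50328554357/345244750471 + 1501405) + 2191406)/2447444 = (518352244909466112/345244750471 + 2191406)*(1/2447444) = (1274923662560118338/345244750471)*(1/2447444) = 637461831280059169/422483596535873062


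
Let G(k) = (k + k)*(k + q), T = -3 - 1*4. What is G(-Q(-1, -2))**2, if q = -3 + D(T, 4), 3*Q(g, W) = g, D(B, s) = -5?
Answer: 2116/81 ≈ 26.123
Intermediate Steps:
T = -7 (T = -3 - 4 = -7)
Q(g, W) = g/3
q = -8 (q = -3 - 5 = -8)
G(k) = 2*k*(-8 + k) (G(k) = (k + k)*(k - 8) = (2*k)*(-8 + k) = 2*k*(-8 + k))
G(-Q(-1, -2))**2 = (2*(-(-1)/3)*(-8 - (-1)/3))**2 = (2*(-1*(-1/3))*(-8 - 1*(-1/3)))**2 = (2*(1/3)*(-8 + 1/3))**2 = (2*(1/3)*(-23/3))**2 = (-46/9)**2 = 2116/81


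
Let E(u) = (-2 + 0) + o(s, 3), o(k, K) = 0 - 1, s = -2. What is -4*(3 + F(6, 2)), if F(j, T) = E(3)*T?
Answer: 12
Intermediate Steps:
o(k, K) = -1
E(u) = -3 (E(u) = (-2 + 0) - 1 = -2 - 1 = -3)
F(j, T) = -3*T
-4*(3 + F(6, 2)) = -4*(3 - 3*2) = -4*(3 - 6) = -4*(-3) = 12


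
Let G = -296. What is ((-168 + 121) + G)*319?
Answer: -109417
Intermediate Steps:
((-168 + 121) + G)*319 = ((-168 + 121) - 296)*319 = (-47 - 296)*319 = -343*319 = -109417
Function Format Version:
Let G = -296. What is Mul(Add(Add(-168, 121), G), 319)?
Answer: -109417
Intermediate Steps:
Mul(Add(Add(-168, 121), G), 319) = Mul(Add(Add(-168, 121), -296), 319) = Mul(Add(-47, -296), 319) = Mul(-343, 319) = -109417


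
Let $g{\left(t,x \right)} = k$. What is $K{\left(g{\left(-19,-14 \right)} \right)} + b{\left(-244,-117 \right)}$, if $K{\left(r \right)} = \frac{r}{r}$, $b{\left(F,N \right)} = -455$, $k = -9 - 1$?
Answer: $-454$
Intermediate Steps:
$k = -10$ ($k = -9 - 1 = -10$)
$g{\left(t,x \right)} = -10$
$K{\left(r \right)} = 1$
$K{\left(g{\left(-19,-14 \right)} \right)} + b{\left(-244,-117 \right)} = 1 - 455 = -454$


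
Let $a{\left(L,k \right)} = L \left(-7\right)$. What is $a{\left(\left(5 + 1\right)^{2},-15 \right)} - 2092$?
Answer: $-2344$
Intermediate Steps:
$a{\left(L,k \right)} = - 7 L$
$a{\left(\left(5 + 1\right)^{2},-15 \right)} - 2092 = - 7 \left(5 + 1\right)^{2} - 2092 = - 7 \cdot 6^{2} - 2092 = \left(-7\right) 36 - 2092 = -252 - 2092 = -2344$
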